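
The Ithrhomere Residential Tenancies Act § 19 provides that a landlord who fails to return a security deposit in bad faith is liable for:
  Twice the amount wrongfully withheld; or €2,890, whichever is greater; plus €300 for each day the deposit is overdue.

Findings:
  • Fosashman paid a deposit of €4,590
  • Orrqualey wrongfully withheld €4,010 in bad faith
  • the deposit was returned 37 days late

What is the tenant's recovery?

€19,120

Doubled: 2 × €4,010 = €8,020
Minimum €2,890: €8,020 meets the minimum, no increase.
Late-return penalty: 37 × €300 = €11,100
Damages plus late penalty: €8,020 + €11,100 = €19,120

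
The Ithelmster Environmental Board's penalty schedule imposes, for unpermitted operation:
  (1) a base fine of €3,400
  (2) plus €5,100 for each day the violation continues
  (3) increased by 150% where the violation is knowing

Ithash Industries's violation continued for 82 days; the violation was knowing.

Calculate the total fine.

€1,054,000

Per-day component: 82 × €5,100 = €418,200
Base plus per-day: €3,400 + €418,200 = €421,600
Enhancement: 150% of €421,600 = €632,400
Enhanced fine: €421,600 + €632,400 = €1,054,000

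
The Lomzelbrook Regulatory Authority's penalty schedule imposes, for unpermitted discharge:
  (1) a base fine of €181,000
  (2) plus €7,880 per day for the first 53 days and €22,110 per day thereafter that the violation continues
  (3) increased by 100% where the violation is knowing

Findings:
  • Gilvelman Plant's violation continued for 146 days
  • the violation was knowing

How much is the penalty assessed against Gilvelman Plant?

€5,309,740

First 53 days: 53 × €7,880 = €417,640
Remaining days: (146 − 53) × €22,110 = €2,056,230
Per-day component: €417,640 + €2,056,230 = €2,473,870
Base plus per-day: €181,000 + €2,473,870 = €2,654,870
Enhancement: 100% of €2,654,870 = €2,654,870
Enhanced fine: €2,654,870 + €2,654,870 = €5,309,740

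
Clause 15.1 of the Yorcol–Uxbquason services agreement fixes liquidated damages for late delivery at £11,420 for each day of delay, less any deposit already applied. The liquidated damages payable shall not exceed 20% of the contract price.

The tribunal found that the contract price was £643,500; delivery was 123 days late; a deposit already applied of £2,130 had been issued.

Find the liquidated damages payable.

Per-day damages: 123 × £11,420 = £1,404,660
Less deposit already applied: £1,404,660 − £2,130 = £1,402,530
Cap: 20% of £643,500 = £128,700
Cap at £128,700: £1,402,530 exceeds the cap → £128,700

£128,700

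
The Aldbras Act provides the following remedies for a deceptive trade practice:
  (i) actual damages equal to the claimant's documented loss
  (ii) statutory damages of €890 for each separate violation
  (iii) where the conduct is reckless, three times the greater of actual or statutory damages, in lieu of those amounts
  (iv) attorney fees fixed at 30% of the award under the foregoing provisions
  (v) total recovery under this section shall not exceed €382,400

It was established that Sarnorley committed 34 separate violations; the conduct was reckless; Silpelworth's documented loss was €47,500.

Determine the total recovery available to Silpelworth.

€185,250

Statutory damages: 34 × €890 = €30,260
Greater of actual damages (€47,500) or statutory damages (€30,260): €47,500
Trebled: 3 × €47,500 = €142,500
Attorney fees: 30% of €142,500 = €42,750
Total before cap: €142,500 + €42,750 = €185,250
Cap at €382,400: €185,250 is within the cap, no reduction.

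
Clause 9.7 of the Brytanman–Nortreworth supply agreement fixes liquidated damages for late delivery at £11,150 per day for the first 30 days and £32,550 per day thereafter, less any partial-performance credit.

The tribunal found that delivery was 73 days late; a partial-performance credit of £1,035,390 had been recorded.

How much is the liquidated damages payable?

First 30 days: 30 × £11,150 = £334,500
Remaining days: (73 − 30) × £32,550 = £1,399,650
Accrued per-day damages: £334,500 + £1,399,650 = £1,734,150
Less partial-performance credit: £1,734,150 − £1,035,390 = £698,760

£698,760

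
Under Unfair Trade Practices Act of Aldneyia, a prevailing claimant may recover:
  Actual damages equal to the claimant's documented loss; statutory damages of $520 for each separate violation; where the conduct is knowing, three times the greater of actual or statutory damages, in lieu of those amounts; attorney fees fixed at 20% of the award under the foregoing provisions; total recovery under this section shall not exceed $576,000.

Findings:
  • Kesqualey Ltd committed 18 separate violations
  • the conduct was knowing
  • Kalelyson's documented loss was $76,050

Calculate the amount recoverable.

Statutory damages: 18 × $520 = $9,360
Greater of actual damages ($76,050) or statutory damages ($9,360): $76,050
Trebled: 3 × $76,050 = $228,150
Attorney fees: 20% of $228,150 = $45,630
Total before cap: $228,150 + $45,630 = $273,780
Cap at $576,000: $273,780 is within the cap, no reduction.

$273,780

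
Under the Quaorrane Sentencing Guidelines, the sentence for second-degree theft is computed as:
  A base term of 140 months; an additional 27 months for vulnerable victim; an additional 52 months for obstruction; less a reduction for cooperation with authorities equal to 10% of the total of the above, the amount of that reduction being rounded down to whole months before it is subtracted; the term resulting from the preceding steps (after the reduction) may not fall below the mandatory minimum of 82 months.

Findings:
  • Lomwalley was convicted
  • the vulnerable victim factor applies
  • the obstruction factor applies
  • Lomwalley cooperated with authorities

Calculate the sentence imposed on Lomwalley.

198 months

Vulnerable victim enhancement: +27 months
Obstruction enhancement: +52 months
Adjusted term: 140 months + 27 months + 52 months = 219 months
Cooperation with authorities reduction: 10% of 219 months = 21 months (rounded down)
After reduction: 219 − 21 = 198 months
Minimum 82 months: 198 months meets the minimum, no increase.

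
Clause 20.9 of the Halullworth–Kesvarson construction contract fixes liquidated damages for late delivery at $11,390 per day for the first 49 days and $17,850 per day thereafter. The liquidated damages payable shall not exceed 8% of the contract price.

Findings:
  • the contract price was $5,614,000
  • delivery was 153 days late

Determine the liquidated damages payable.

Liquidated damages: $449,120

First 49 days: 49 × $11,390 = $558,110
Remaining days: (153 − 49) × $17,850 = $1,856,400
Accrued per-day damages: $558,110 + $1,856,400 = $2,414,510
Cap: 8% of $5,614,000 = $449,120
Cap at $449,120: $2,414,510 exceeds the cap → $449,120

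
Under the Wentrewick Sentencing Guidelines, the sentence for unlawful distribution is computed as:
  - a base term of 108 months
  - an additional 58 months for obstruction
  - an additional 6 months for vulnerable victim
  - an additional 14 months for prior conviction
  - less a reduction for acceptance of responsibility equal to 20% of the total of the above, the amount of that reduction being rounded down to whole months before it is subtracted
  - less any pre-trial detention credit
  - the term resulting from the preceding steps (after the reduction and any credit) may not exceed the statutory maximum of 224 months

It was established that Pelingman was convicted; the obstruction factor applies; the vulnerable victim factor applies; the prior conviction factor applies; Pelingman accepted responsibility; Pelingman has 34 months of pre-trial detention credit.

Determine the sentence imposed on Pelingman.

115 months

Obstruction enhancement: +58 months
Vulnerable victim enhancement: +6 months
Prior conviction enhancement: +14 months
Adjusted term: 108 months + 58 months + 6 months + 14 months = 186 months
Acceptance of responsibility reduction: 20% of 186 months = 37 months (rounded down)
After reduction: 186 − 37 = 149 months
Less pre-trial detention credit: 149 months − 34 months = 115 months
Cap at 224 months: 115 months is within the cap, no reduction.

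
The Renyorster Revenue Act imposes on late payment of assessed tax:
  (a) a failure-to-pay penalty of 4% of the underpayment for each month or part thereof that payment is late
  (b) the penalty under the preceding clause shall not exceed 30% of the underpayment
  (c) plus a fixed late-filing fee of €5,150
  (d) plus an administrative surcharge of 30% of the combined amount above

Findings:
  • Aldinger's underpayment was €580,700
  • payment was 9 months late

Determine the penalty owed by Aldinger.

Penalty: €233,168

Accrued rate: 4% × 9 = 36%, capped at 30% → 30%
Failure-to-pay penalty: 30% of €580,700 = €174,210
Penalty before surcharge: €174,210 + €5,150 = €179,360
Administrative surcharge: 30% of €179,360 = €53,808
Total penalty: €179,360 + €53,808 = €233,168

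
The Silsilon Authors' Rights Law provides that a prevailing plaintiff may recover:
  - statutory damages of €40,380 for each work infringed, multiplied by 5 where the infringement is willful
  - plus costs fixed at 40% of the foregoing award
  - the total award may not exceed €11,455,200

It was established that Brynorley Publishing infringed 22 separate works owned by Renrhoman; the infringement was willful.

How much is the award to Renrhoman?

€6,218,520

Statutory damages: 22 × €40,380 = €888,360
Multiplied by 5: 5 × €888,360 = €4,441,800
Costs: 40% of €4,441,800 = €1,776,720
Award plus costs: €4,441,800 + €1,776,720 = €6,218,520
Cap at €11,455,200: €6,218,520 is within the cap, no reduction.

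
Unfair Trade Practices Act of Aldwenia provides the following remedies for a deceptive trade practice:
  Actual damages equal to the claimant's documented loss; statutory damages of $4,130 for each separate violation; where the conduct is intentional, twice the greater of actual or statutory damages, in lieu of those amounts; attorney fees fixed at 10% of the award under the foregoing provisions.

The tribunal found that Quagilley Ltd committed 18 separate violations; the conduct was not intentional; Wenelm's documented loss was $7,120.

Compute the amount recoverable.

Statutory damages: 18 × $4,130 = $74,340
Conduct not intentional: the in-lieu enhancement does not apply.
Actual plus statutory damages: $7,120 + $74,340 = $81,460
Attorney fees: 10% of $81,460 = $8,146
Total recovery: $81,460 + $8,146 = $89,606

$89,606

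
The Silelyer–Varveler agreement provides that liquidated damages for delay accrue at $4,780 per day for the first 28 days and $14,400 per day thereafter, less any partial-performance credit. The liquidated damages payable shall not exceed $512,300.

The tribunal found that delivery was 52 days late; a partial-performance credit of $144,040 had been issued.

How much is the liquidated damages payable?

$335,400

First 28 days: 28 × $4,780 = $133,840
Remaining days: (52 − 28) × $14,400 = $345,600
Accrued per-day damages: $133,840 + $345,600 = $479,440
Less partial-performance credit: $479,440 − $144,040 = $335,400
Cap at $512,300: $335,400 is within the cap, no reduction.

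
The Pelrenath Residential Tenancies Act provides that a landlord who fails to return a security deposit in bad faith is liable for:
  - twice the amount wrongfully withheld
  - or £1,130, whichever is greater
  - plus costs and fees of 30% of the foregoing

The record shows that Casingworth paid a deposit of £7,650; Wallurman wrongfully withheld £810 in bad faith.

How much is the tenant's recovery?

Doubled: 2 × £810 = £1,620
Minimum £1,130: £1,620 meets the minimum, no increase.
Costs and fees: 30% of £1,620 = £486
Total recovery: £1,620 + £486 = £2,106

Recovery: £2,106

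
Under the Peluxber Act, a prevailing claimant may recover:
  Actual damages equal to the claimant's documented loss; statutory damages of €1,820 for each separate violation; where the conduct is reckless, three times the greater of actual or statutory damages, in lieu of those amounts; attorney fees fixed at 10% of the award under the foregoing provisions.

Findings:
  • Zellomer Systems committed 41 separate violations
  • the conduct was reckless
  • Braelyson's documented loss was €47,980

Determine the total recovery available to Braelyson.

€246,246

Statutory damages: 41 × €1,820 = €74,620
Greater of actual damages (€47,980) or statutory damages (€74,620): €74,620
Trebled: 3 × €74,620 = €223,860
Attorney fees: 10% of €223,860 = €22,386
Total recovery: €223,860 + €22,386 = €246,246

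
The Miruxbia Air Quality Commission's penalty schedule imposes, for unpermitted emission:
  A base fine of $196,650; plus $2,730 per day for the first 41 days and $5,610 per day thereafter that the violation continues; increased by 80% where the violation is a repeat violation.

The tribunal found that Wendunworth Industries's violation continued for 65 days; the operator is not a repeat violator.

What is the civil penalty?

$443,220

First 41 days: 41 × $2,730 = $111,930
Remaining days: (65 − 41) × $5,610 = $134,640
Per-day component: $111,930 + $134,640 = $246,570
Base plus per-day: $196,650 + $246,570 = $443,220
The operator is not a repeat violator: no 80% increase.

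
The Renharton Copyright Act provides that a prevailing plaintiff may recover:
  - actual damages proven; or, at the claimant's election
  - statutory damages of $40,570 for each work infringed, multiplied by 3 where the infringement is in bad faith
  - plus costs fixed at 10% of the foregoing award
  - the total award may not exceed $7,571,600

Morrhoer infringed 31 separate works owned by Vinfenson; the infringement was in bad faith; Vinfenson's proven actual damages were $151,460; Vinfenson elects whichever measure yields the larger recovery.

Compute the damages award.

Statutory damages: 31 × $40,570 = $1,257,670
Trebled: 3 × $1,257,670 = $3,773,010
Greater of actual damages ($151,460) or enhanced statutory damages ($3,773,010): $3,773,010
Costs: 10% of $3,773,010 = $377,301
Award plus costs: $3,773,010 + $377,301 = $4,150,311
Cap at $7,571,600: $4,150,311 is within the cap, no reduction.

$4,150,311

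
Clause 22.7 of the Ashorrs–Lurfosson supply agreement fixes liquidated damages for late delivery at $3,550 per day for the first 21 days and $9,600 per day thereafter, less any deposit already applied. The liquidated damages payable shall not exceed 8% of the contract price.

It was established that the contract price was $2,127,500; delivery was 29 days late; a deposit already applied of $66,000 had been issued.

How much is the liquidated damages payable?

First 21 days: 21 × $3,550 = $74,550
Remaining days: (29 − 21) × $9,600 = $76,800
Accrued per-day damages: $74,550 + $76,800 = $151,350
Less deposit already applied: $151,350 − $66,000 = $85,350
Cap: 8% of $2,127,500 = $170,200
Cap at $170,200: $85,350 is within the cap, no reduction.

Liquidated damages: $85,350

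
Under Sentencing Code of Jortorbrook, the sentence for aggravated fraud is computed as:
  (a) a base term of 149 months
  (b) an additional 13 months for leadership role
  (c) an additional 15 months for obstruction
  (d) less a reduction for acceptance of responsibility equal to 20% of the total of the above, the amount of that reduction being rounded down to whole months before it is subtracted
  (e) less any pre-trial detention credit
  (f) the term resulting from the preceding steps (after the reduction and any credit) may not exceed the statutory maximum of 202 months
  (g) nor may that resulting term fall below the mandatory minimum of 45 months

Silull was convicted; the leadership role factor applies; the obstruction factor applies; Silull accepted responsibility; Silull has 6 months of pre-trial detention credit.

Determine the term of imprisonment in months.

136 months

Leadership role enhancement: +13 months
Obstruction enhancement: +15 months
Adjusted term: 149 months + 13 months + 15 months = 177 months
Acceptance of responsibility reduction: 20% of 177 months = 35 months (rounded down)
After reduction: 177 − 35 = 142 months
Less pre-trial detention credit: 142 months − 6 months = 136 months
Cap at 202 months: 136 months is within the cap, no reduction.
Minimum 45 months: 136 months meets the minimum, no increase.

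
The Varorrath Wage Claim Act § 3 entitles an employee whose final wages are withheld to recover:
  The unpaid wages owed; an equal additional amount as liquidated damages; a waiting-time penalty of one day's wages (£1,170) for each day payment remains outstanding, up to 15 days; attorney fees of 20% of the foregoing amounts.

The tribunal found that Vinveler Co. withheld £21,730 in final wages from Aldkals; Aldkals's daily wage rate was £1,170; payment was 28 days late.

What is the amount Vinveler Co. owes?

Liquidated damages (equal amount): £21,730
Penalty days: min(28, 15) = 15
Waiting-time penalty: 15 × £1,170 = £17,550
Subtotal: £21,730 + £21,730 + £17,550 = £61,010
Attorney fees: 20% of £61,010 = £12,202
Total award: £61,010 + £12,202 = £73,212

Total award: £73,212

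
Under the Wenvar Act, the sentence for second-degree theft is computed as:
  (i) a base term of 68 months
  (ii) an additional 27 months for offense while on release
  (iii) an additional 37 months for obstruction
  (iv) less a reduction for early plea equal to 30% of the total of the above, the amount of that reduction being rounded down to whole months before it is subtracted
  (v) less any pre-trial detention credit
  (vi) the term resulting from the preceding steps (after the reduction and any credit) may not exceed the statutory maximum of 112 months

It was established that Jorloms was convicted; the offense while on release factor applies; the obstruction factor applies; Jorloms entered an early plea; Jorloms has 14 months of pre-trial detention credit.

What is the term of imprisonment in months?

79 months

Offense while on release enhancement: +27 months
Obstruction enhancement: +37 months
Adjusted term: 68 months + 27 months + 37 months = 132 months
Early plea reduction: 30% of 132 months = 39 months (rounded down)
After reduction: 132 − 39 = 93 months
Less pre-trial detention credit: 93 months − 14 months = 79 months
Cap at 112 months: 79 months is within the cap, no reduction.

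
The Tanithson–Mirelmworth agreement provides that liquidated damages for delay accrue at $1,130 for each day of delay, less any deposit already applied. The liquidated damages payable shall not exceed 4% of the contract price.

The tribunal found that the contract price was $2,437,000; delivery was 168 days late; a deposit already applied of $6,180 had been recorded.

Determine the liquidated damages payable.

$97,480

Per-day damages: 168 × $1,130 = $189,840
Less deposit already applied: $189,840 − $6,180 = $183,660
Cap: 4% of $2,437,000 = $97,480
Cap at $97,480: $183,660 exceeds the cap → $97,480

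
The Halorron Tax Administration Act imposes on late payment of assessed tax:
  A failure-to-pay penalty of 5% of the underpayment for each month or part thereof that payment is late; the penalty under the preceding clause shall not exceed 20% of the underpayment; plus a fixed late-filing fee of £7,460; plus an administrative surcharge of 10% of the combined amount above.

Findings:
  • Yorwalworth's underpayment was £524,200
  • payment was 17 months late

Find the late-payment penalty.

Accrued rate: 5% × 17 = 85%, capped at 20% → 20%
Failure-to-pay penalty: 20% of £524,200 = £104,840
Penalty before surcharge: £104,840 + £7,460 = £112,300
Administrative surcharge: 10% of £112,300 = £11,230
Total penalty: £112,300 + £11,230 = £123,530

£123,530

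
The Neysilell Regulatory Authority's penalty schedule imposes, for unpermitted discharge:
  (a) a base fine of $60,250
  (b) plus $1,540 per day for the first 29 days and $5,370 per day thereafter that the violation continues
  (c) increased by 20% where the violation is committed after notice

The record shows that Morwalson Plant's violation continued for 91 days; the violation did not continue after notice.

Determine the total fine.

$437,850

First 29 days: 29 × $1,540 = $44,660
Remaining days: (91 − 29) × $5,370 = $332,940
Per-day component: $44,660 + $332,940 = $377,600
Base plus per-day: $60,250 + $377,600 = $437,850
The violation did not continue after notice: no 20% increase.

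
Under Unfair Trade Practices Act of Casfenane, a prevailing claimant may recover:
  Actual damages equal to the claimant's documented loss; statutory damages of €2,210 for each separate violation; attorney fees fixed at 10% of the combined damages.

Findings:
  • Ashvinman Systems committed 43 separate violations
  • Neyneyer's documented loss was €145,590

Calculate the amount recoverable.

€264,682

Statutory damages: 43 × €2,210 = €95,030
Combined damages: €145,590 + €95,030 = €240,620
Attorney fees: 10% of €240,620 = €24,062
Total recovery: €240,620 + €24,062 = €264,682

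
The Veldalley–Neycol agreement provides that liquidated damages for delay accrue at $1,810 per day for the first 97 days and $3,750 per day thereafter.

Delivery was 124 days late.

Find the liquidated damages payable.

Liquidated damages: $276,820

First 97 days: 97 × $1,810 = $175,570
Remaining days: (124 − 97) × $3,750 = $101,250
Accrued per-day damages: $175,570 + $101,250 = $276,820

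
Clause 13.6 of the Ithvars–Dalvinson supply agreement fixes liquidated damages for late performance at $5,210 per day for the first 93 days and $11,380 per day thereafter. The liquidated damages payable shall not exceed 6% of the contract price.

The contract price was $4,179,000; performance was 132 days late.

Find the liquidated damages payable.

Liquidated damages: $250,740

First 93 days: 93 × $5,210 = $484,530
Remaining days: (132 − 93) × $11,380 = $443,820
Accrued per-day damages: $484,530 + $443,820 = $928,350
Cap: 6% of $4,179,000 = $250,740
Cap at $250,740: $928,350 exceeds the cap → $250,740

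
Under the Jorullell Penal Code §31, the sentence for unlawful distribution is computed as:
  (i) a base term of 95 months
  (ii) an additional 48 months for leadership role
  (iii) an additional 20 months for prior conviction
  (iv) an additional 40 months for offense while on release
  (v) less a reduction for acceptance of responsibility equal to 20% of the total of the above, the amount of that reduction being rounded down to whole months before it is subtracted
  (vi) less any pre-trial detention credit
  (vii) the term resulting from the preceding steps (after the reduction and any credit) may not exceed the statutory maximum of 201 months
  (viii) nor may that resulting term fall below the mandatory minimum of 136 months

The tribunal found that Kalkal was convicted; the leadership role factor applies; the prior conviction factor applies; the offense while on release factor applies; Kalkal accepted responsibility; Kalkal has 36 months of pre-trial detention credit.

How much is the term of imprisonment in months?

Leadership role enhancement: +48 months
Prior conviction enhancement: +20 months
Offense while on release enhancement: +40 months
Adjusted term: 95 months + 48 months + 20 months + 40 months = 203 months
Acceptance of responsibility reduction: 20% of 203 months = 40 months (rounded down)
After reduction: 203 − 40 = 163 months
Less pre-trial detention credit: 163 months − 36 months = 127 months
Cap at 201 months: 127 months is within the cap, no reduction.
Minimum 136 months: 127 months is below the minimum → 136 months

136 months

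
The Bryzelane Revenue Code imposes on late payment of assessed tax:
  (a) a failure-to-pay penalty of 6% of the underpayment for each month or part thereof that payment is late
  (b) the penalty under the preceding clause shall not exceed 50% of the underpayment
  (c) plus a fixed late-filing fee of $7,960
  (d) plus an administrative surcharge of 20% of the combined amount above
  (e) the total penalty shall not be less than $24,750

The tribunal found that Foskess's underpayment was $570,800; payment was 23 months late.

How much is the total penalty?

$352,032

Accrued rate: 6% × 23 = 138%, capped at 50% → 50%
Failure-to-pay penalty: 50% of $570,800 = $285,400
Penalty before surcharge: $285,400 + $7,960 = $293,360
Administrative surcharge: 20% of $293,360 = $58,672
Total penalty: $293,360 + $58,672 = $352,032
Minimum $24,750: $352,032 meets the minimum, no increase.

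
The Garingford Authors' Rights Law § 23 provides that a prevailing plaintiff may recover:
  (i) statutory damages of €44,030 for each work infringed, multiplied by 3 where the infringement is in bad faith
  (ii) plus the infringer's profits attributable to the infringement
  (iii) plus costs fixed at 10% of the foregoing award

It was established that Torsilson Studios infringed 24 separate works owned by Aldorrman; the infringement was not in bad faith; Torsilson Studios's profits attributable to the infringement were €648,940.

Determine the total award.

Statutory damages: 24 × €44,030 = €1,056,720
Infringement not in bad faith: no ×3 enhancement.
Combined award: €1,056,720 + €648,940 = €1,705,660
Costs: 10% of €1,705,660 = €170,566
Award plus costs: €1,705,660 + €170,566 = €1,876,226

€1,876,226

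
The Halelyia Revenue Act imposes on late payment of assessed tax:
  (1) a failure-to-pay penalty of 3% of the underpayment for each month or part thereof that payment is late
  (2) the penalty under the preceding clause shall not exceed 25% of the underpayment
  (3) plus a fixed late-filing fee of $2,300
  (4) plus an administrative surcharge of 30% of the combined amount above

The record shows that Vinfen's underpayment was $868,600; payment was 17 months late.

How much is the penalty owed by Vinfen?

$285,285

Accrued rate: 3% × 17 = 51%, capped at 25% → 25%
Failure-to-pay penalty: 25% of $868,600 = $217,150
Penalty before surcharge: $217,150 + $2,300 = $219,450
Administrative surcharge: 30% of $219,450 = $65,835
Total penalty: $219,450 + $65,835 = $285,285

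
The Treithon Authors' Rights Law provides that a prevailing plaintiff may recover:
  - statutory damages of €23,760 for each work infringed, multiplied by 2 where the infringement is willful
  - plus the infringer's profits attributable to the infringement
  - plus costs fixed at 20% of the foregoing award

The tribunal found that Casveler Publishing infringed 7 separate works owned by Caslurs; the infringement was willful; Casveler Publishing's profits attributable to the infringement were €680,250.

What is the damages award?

€1,215,468

Statutory damages: 7 × €23,760 = €166,320
Doubled: 2 × €166,320 = €332,640
Combined award: €332,640 + €680,250 = €1,012,890
Costs: 20% of €1,012,890 = €202,578
Award plus costs: €1,012,890 + €202,578 = €1,215,468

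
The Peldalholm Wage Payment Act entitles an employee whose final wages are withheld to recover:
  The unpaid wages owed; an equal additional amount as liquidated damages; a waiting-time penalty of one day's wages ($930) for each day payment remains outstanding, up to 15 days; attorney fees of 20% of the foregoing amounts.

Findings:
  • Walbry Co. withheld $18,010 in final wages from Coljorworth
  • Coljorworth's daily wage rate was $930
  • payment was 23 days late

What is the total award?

$59,964

Liquidated damages (equal amount): $18,010
Penalty days: min(23, 15) = 15
Waiting-time penalty: 15 × $930 = $13,950
Subtotal: $18,010 + $18,010 + $13,950 = $49,970
Attorney fees: 20% of $49,970 = $9,994
Total award: $49,970 + $9,994 = $59,964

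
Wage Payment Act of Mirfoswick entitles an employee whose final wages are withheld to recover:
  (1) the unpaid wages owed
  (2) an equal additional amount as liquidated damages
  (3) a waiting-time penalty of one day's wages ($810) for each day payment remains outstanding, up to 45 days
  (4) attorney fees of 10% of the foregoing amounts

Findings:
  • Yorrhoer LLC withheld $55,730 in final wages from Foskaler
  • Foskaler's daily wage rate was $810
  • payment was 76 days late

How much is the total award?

$162,701

Liquidated damages (equal amount): $55,730
Penalty days: min(76, 45) = 45
Waiting-time penalty: 45 × $810 = $36,450
Subtotal: $55,730 + $55,730 + $36,450 = $147,910
Attorney fees: 10% of $147,910 = $14,791
Total award: $147,910 + $14,791 = $162,701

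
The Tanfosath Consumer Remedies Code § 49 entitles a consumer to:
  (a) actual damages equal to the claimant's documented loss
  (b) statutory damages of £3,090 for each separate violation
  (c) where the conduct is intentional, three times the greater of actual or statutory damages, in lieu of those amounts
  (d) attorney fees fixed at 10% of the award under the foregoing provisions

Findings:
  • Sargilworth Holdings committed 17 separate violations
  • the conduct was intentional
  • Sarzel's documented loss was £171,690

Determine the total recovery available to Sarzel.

£566,577

Statutory damages: 17 × £3,090 = £52,530
Greater of actual damages (£171,690) or statutory damages (£52,530): £171,690
Trebled: 3 × £171,690 = £515,070
Attorney fees: 10% of £515,070 = £51,507
Total recovery: £515,070 + £51,507 = £566,577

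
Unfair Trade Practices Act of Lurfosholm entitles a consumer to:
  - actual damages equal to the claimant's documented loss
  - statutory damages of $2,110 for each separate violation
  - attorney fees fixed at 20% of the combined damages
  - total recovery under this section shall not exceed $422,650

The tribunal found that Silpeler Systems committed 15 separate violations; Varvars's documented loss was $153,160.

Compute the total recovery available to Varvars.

$221,772

Statutory damages: 15 × $2,110 = $31,650
Combined damages: $153,160 + $31,650 = $184,810
Attorney fees: 20% of $184,810 = $36,962
Total before cap: $184,810 + $36,962 = $221,772
Cap at $422,650: $221,772 is within the cap, no reduction.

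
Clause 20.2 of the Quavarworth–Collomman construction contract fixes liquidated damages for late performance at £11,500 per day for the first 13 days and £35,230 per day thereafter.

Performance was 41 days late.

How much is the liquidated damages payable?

First 13 days: 13 × £11,500 = £149,500
Remaining days: (41 − 13) × £35,230 = £986,440
Accrued per-day damages: £149,500 + £986,440 = £1,135,940

£1,135,940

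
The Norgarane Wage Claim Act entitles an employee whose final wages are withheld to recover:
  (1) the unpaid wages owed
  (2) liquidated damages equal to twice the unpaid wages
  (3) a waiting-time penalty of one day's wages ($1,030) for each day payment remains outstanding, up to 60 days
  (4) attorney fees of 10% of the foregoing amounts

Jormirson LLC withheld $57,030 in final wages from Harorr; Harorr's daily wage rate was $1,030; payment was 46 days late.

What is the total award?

Doubled: 2 × $57,030 = $114,060
Penalty days: min(46, 60) = 46
Waiting-time penalty: 46 × $1,030 = $47,380
Subtotal: $57,030 + $114,060 + $47,380 = $218,470
Attorney fees: 10% of $218,470 = $21,847
Total award: $218,470 + $21,847 = $240,317

$240,317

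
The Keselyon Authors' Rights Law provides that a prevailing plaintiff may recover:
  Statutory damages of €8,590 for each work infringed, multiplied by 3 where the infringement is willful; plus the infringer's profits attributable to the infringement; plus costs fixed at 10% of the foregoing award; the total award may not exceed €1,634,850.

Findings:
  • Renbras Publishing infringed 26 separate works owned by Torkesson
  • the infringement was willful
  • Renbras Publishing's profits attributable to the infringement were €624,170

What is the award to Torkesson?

Statutory damages: 26 × €8,590 = €223,340
Trebled: 3 × €223,340 = €670,020
Combined award: €670,020 + €624,170 = €1,294,190
Costs: 10% of €1,294,190 = €129,419
Award plus costs: €1,294,190 + €129,419 = €1,423,609
Cap at €1,634,850: €1,423,609 is within the cap, no reduction.

€1,423,609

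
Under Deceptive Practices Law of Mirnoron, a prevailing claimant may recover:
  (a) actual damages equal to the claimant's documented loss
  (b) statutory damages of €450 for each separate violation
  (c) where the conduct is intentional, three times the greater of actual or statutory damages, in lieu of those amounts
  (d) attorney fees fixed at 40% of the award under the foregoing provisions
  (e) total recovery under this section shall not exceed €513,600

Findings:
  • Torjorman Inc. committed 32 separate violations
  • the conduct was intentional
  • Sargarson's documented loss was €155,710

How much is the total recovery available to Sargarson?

Statutory damages: 32 × €450 = €14,400
Greater of actual damages (€155,710) or statutory damages (€14,400): €155,710
Trebled: 3 × €155,710 = €467,130
Attorney fees: 40% of €467,130 = €186,852
Total before cap: €467,130 + €186,852 = €653,982
Cap at €513,600: €653,982 exceeds the cap → €513,600

€513,600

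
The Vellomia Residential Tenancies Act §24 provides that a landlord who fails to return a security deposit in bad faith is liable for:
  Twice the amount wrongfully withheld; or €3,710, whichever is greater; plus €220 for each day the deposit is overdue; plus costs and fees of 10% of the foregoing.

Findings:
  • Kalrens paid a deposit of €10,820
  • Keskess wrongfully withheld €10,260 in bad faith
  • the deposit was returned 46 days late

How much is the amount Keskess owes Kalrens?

Doubled: 2 × €10,260 = €20,520
Minimum €3,710: €20,520 meets the minimum, no increase.
Late-return penalty: 46 × €220 = €10,120
Damages plus late penalty: €20,520 + €10,120 = €30,640
Costs and fees: 10% of €30,640 = €3,064
Total recovery: €30,640 + €3,064 = €33,704

€33,704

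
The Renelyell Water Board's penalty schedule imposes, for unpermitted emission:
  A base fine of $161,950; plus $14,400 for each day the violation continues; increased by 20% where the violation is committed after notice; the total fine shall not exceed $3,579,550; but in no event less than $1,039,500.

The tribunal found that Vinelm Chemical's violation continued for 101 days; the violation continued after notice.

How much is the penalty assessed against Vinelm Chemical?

Civil penalty: $1,939,620

Per-day component: 101 × $14,400 = $1,454,400
Base plus per-day: $161,950 + $1,454,400 = $1,616,350
Enhancement: 20% of $1,616,350 = $323,270
Enhanced fine: $1,616,350 + $323,270 = $1,939,620
Cap at $3,579,550: $1,939,620 is within the cap, no reduction.
Minimum $1,039,500: $1,939,620 meets the minimum, no increase.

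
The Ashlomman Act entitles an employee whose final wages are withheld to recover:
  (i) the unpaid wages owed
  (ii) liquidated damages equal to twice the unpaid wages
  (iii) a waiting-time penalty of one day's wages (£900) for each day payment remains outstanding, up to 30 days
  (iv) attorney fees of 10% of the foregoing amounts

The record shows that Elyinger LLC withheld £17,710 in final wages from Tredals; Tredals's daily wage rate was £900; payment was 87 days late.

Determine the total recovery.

Total award: £88,143

Doubled: 2 × £17,710 = £35,420
Penalty days: min(87, 30) = 30
Waiting-time penalty: 30 × £900 = £27,000
Subtotal: £17,710 + £35,420 + £27,000 = £80,130
Attorney fees: 10% of £80,130 = £8,013
Total award: £80,130 + £8,013 = £88,143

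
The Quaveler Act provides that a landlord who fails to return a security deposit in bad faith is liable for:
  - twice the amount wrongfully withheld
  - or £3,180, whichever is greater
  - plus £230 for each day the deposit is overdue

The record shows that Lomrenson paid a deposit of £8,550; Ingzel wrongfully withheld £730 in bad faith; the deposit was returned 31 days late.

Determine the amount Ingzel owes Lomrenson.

£10,310

Doubled: 2 × £730 = £1,460
Minimum £3,180: £1,460 is below the minimum → £3,180
Late-return penalty: 31 × £230 = £7,130
Damages plus late penalty: £3,180 + £7,130 = £10,310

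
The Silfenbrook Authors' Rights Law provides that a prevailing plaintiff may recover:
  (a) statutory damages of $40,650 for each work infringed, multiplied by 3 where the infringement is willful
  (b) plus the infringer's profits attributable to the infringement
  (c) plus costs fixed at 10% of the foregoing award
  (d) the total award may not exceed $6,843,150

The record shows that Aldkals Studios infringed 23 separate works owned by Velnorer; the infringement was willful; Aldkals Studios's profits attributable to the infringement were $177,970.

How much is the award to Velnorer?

$3,281,102

Statutory damages: 23 × $40,650 = $934,950
Trebled: 3 × $934,950 = $2,804,850
Combined award: $2,804,850 + $177,970 = $2,982,820
Costs: 10% of $2,982,820 = $298,282
Award plus costs: $2,982,820 + $298,282 = $3,281,102
Cap at $6,843,150: $3,281,102 is within the cap, no reduction.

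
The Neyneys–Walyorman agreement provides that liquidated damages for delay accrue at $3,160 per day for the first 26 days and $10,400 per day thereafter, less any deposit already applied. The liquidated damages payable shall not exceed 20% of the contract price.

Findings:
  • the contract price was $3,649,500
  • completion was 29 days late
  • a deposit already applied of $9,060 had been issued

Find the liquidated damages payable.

Liquidated damages: $104,300

First 26 days: 26 × $3,160 = $82,160
Remaining days: (29 − 26) × $10,400 = $31,200
Accrued per-day damages: $82,160 + $31,200 = $113,360
Less deposit already applied: $113,360 − $9,060 = $104,300
Cap: 20% of $3,649,500 = $729,900
Cap at $729,900: $104,300 is within the cap, no reduction.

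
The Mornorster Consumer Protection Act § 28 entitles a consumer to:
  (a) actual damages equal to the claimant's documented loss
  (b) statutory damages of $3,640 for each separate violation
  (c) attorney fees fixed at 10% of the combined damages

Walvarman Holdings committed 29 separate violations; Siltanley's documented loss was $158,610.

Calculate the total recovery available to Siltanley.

Statutory damages: 29 × $3,640 = $105,560
Combined damages: $158,610 + $105,560 = $264,170
Attorney fees: 10% of $264,170 = $26,417
Total recovery: $264,170 + $26,417 = $290,587

$290,587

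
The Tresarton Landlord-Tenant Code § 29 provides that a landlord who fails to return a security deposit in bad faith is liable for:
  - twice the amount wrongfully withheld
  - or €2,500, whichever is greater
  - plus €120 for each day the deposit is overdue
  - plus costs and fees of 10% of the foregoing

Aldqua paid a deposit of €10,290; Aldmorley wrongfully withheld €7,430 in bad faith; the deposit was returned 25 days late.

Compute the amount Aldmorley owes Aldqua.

€19,646

Doubled: 2 × €7,430 = €14,860
Minimum €2,500: €14,860 meets the minimum, no increase.
Late-return penalty: 25 × €120 = €3,000
Damages plus late penalty: €14,860 + €3,000 = €17,860
Costs and fees: 10% of €17,860 = €1,786
Total recovery: €17,860 + €1,786 = €19,646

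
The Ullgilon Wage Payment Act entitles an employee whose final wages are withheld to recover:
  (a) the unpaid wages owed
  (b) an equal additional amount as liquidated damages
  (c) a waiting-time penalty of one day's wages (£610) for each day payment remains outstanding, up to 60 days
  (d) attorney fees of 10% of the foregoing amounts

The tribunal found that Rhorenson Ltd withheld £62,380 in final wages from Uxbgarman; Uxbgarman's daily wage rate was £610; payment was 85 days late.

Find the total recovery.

Liquidated damages (equal amount): £62,380
Penalty days: min(85, 60) = 60
Waiting-time penalty: 60 × £610 = £36,600
Subtotal: £62,380 + £62,380 + £36,600 = £161,360
Attorney fees: 10% of £161,360 = £16,136
Total award: £161,360 + £16,136 = £177,496

£177,496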